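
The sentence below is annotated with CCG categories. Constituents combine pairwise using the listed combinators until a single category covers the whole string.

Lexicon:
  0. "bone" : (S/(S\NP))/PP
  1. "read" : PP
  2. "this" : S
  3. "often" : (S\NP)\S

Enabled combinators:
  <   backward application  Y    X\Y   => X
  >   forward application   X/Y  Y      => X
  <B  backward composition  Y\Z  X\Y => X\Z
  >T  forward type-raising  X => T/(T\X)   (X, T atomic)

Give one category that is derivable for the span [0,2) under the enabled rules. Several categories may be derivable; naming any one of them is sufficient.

S/(S\NP)

[0,4] S   >
  [0,2] S/(S\NP)   >
    [0,1] "bone" : (S/(S\NP))/PP
    [1,2] "read" : PP
  [2,4] S\NP   <
    [2,3] "this" : S
    [3,4] "often" : (S\NP)\S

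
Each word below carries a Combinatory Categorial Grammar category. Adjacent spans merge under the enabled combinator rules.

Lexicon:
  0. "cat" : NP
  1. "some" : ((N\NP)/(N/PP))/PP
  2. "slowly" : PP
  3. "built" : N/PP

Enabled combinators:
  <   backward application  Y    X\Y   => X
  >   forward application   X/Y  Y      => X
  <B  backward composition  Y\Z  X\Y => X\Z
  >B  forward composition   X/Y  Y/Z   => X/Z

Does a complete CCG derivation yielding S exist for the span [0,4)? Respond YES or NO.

NP ((N\NP)/(N/PP))/PP PP N/PP
CKY chart[0,4] = {N}; S ∉ chart

NO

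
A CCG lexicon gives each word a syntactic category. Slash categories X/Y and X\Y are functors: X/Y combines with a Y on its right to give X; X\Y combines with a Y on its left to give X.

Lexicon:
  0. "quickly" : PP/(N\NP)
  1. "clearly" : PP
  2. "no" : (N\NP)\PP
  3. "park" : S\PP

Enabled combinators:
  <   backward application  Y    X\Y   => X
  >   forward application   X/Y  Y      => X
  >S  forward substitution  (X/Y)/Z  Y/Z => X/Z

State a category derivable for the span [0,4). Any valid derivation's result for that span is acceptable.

[0,4] S   <
  [0,3] PP   >
    [0,1] "quickly" : PP/(N\NP)
    [1,3] N\NP   <
      [1,2] "clearly" : PP
      [2,3] "no" : (N\NP)\PP
  [3,4] "park" : S\PP

S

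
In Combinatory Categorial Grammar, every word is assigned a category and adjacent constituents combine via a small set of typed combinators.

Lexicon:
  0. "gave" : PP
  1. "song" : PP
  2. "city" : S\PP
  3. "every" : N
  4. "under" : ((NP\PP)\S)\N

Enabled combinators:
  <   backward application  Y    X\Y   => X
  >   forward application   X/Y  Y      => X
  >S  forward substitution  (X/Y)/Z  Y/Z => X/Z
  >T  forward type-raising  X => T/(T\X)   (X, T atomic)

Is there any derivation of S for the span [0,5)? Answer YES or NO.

NO

PP PP S\PP N ((NP\PP)\S)\N
CKY chart[0,5] = {N/(N\NP), NP, NP/(NP\NP), PP/(PP\NP), S/(S\NP)}; S ∉ chart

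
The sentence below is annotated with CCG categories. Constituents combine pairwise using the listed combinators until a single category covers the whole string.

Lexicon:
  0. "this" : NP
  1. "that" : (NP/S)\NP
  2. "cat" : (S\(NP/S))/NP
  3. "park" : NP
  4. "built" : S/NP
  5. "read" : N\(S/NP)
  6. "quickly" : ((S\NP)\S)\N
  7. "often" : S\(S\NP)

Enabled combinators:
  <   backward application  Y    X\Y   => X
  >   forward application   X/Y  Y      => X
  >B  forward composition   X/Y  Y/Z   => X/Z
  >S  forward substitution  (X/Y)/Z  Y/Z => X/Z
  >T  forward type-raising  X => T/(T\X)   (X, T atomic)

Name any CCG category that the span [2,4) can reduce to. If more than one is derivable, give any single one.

S\(NP/S)

[0,8] S   <
  [0,7] S\NP   <
    [0,4] S   <
      [0,2] NP/S   <
        [0,1] "this" : NP
        [1,2] "that" : (NP/S)\NP
      [2,4] S\(NP/S)   >
        [2,3] "cat" : (S\(NP/S))/NP
        [3,4] "park" : NP
    [4,7] (S\NP)\S   <
      [4,6] N   <
        [4,5] "built" : S/NP
        [5,6] "read" : N\(S/NP)
      [6,7] "quickly" : ((S\NP)\S)\N
  [7,8] "often" : S\(S\NP)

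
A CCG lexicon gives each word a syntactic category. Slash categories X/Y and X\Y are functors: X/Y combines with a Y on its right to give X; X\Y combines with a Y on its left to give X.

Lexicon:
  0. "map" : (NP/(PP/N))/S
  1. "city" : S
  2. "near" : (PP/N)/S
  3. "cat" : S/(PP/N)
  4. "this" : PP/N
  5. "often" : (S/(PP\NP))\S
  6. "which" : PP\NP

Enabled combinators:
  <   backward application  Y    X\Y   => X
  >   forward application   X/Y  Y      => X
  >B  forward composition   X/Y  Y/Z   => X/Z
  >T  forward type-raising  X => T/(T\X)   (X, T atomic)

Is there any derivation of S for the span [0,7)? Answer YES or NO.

NO

(NP/(PP/N))/S S (PP/N)/S S/(PP/N) PP/N (S/(PP\NP))\S PP\NP
CKY chart[0,7] = {N/(N\NP), NP, NP/(NP\NP), NP/(S\S), PP/(PP\NP), S/(S\NP)}; S ∉ chart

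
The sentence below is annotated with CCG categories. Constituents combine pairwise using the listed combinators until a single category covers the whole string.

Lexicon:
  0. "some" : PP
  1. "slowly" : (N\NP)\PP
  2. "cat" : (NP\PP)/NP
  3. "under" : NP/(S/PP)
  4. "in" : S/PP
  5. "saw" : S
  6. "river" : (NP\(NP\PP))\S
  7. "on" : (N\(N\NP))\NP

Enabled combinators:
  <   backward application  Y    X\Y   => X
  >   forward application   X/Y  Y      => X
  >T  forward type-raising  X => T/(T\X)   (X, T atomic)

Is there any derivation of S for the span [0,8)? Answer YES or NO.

PP (N\NP)\PP (NP\PP)/NP NP/(S/PP) S/PP S (NP\(NP\PP))\S (N\(N\NP))\NP
CKY chart[0,8] = {N, N/(N\N), NP/(NP\N), PP/(PP\N), S/(S\N)}; S ∉ chart

NO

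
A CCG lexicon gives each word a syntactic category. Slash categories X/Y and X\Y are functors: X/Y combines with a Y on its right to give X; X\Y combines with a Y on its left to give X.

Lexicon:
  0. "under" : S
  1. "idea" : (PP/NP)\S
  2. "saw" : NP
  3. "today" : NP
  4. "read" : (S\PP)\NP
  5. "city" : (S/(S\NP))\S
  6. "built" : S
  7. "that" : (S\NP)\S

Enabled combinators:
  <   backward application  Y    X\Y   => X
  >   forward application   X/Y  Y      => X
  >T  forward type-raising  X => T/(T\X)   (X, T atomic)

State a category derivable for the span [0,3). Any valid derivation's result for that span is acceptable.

PP

[0,8] S   >
  [0,6] S/(S\NP)   <
    [0,5] S   <
      [0,3] PP   >
        [0,2] PP/NP   <
          [0,1] "under" : S
          [1,2] "idea" : (PP/NP)\S
        [2,3] "saw" : NP
      [3,5] S\PP   <
        [3,4] "today" : NP
        [4,5] "read" : (S\PP)\NP
    [5,6] "city" : (S/(S\NP))\S
  [6,8] S\NP   <
    [6,7] "built" : S
    [7,8] "that" : (S\NP)\S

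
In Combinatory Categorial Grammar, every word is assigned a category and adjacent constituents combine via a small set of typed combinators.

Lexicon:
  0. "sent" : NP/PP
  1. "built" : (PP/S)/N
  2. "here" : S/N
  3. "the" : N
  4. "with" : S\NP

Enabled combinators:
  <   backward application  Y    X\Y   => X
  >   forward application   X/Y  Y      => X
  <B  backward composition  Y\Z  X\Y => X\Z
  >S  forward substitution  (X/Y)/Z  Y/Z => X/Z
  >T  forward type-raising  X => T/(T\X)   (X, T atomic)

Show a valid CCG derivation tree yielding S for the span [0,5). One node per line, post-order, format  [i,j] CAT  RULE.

[0,1] NP/PP  lex  "sent"
[1,2] (PP/S)/N  lex  "built"
[2,3] S/N  lex  "here"
[1,3] PP/N  >S  k=2
[3,4] N  lex  "the"
[1,4] PP  >  k=3
[0,4] NP  >  k=1
[4,5] S\NP  lex  "with"
[0,5] S  <  k=4

[0,5] S   <
  [0,4] NP   >
    [0,1] "sent" : NP/PP
    [1,4] PP   >
      [1,3] PP/N   >S
        [1,2] "built" : (PP/S)/N
        [2,3] "here" : S/N
      [3,4] "the" : N
  [4,5] "with" : S\NP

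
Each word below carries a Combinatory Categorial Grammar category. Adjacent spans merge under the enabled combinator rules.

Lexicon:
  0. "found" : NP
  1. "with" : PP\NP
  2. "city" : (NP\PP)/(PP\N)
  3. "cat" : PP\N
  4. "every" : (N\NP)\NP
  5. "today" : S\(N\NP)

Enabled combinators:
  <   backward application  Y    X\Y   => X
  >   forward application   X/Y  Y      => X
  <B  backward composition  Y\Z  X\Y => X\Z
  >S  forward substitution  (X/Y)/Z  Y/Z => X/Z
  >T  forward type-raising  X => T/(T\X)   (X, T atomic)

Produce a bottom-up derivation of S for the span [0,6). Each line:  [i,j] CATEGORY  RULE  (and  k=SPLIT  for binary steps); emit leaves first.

[0,1] NP  lex  "found"
[1,2] PP\NP  lex  "with"
[0,2] PP  <  k=1
[2,3] (NP\PP)/(PP\N)  lex  "city"
[3,4] PP\N  lex  "cat"
[2,4] NP\PP  >  k=3
[4,5] (N\NP)\NP  lex  "every"
[5,6] S\(N\NP)  lex  "today"
[4,6] S\NP  <B  k=5
[2,6] S\PP  <B  k=4
[0,6] S  <  k=2

[0,6] S   <
  [0,2] PP   <
    [0,1] "found" : NP
    [1,2] "with" : PP\NP
  [2,6] S\PP   <B
    [2,4] NP\PP   >
      [2,3] "city" : (NP\PP)/(PP\N)
      [3,4] "cat" : PP\N
    [4,6] S\NP   <B
      [4,5] "every" : (N\NP)\NP
      [5,6] "today" : S\(N\NP)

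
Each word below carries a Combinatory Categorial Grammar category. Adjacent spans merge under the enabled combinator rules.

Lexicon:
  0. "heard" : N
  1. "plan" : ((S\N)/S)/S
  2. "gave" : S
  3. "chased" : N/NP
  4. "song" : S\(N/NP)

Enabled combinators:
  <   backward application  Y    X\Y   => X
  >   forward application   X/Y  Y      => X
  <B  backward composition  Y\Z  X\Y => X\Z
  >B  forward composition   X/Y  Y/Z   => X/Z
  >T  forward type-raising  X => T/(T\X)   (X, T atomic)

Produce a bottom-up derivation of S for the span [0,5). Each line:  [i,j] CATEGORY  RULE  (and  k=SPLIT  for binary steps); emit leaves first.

[0,1] N  lex  "heard"
[0,1] S/(S\N)  >T
[1,2] ((S\N)/S)/S  lex  "plan"
[2,3] S  lex  "gave"
[1,3] (S\N)/S  >  k=2
[3,4] N/NP  lex  "chased"
[4,5] S\(N/NP)  lex  "song"
[3,5] S  <  k=4
[1,5] S\N  >  k=3
[0,5] S  >  k=1

[0,5] S   >
  [0,1] S/(S\N)   >T
    [0,1] "heard" : N
  [1,5] S\N   >
    [1,3] (S\N)/S   >
      [1,2] "plan" : ((S\N)/S)/S
      [2,3] "gave" : S
    [3,5] S   <
      [3,4] "chased" : N/NP
      [4,5] "song" : S\(N/NP)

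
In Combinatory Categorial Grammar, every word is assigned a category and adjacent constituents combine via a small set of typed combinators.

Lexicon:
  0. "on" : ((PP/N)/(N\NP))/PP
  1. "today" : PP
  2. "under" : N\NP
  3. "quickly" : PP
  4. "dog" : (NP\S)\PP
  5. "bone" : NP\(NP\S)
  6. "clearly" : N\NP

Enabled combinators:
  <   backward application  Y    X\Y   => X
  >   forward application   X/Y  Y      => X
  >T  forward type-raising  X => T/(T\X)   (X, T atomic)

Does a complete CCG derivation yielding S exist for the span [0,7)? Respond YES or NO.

NO

((PP/N)/(N\NP))/PP PP N\NP PP (NP\S)\PP NP\(NP\S) N\NP
CKY chart[0,7] = {N/(N\PP), NP/(NP\PP), PP, PP/(PP\PP), S/(S\PP)}; S ∉ chart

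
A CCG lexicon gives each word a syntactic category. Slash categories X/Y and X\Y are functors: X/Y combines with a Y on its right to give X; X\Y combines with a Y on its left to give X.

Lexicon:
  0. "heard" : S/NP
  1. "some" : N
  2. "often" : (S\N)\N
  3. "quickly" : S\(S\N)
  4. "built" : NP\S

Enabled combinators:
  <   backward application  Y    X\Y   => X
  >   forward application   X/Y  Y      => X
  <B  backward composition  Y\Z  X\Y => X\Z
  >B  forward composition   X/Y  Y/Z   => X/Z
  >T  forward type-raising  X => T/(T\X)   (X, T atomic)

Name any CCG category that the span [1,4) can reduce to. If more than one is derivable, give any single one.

S

[0,5] S   >
  [0,1] "heard" : S/NP
  [1,5] NP   <
    [1,4] S   <
      [1,3] S\N   <
        [1,2] "some" : N
        [2,3] "often" : (S\N)\N
      [3,4] "quickly" : S\(S\N)
    [4,5] "built" : NP\S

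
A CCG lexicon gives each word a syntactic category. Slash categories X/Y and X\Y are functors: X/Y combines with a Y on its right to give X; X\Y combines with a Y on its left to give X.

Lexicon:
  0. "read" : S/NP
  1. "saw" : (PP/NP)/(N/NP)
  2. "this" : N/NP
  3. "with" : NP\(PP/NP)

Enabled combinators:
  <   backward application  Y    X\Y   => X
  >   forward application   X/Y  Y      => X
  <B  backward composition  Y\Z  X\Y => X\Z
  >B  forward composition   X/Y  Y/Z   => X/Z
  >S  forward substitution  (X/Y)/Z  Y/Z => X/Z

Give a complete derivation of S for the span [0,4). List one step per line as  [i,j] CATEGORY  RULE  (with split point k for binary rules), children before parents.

[0,4] S   >
  [0,1] "read" : S/NP
  [1,4] NP   <
    [1,3] PP/NP   >
      [1,2] "saw" : (PP/NP)/(N/NP)
      [2,3] "this" : N/NP
    [3,4] "with" : NP\(PP/NP)

[0,1] S/NP  lex  "read"
[1,2] (PP/NP)/(N/NP)  lex  "saw"
[2,3] N/NP  lex  "this"
[1,3] PP/NP  >  k=2
[3,4] NP\(PP/NP)  lex  "with"
[1,4] NP  <  k=3
[0,4] S  >  k=1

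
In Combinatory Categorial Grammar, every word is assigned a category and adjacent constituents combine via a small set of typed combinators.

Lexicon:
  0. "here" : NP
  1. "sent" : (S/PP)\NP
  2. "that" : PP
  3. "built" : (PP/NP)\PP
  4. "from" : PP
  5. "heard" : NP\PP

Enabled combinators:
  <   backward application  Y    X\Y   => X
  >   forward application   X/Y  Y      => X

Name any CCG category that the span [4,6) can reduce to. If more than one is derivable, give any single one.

NP

[0,6] S   >
  [0,2] S/PP   <
    [0,1] "here" : NP
    [1,2] "sent" : (S/PP)\NP
  [2,6] PP   >
    [2,4] PP/NP   <
      [2,3] "that" : PP
      [3,4] "built" : (PP/NP)\PP
    [4,6] NP   <
      [4,5] "from" : PP
      [5,6] "heard" : NP\PP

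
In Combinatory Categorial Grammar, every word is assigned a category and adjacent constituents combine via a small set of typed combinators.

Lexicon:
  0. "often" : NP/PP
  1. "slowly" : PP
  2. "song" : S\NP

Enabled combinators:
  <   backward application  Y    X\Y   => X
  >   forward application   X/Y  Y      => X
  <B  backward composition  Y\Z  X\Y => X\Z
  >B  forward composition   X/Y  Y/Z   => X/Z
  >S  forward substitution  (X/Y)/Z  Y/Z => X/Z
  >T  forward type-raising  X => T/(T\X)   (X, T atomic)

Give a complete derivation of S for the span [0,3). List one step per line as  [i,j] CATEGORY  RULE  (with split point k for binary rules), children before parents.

[0,3] S   <
  [0,2] NP   >
    [0,1] "often" : NP/PP
    [1,2] "slowly" : PP
  [2,3] "song" : S\NP

[0,1] NP/PP  lex  "often"
[1,2] PP  lex  "slowly"
[0,2] NP  >  k=1
[2,3] S\NP  lex  "song"
[0,3] S  <  k=2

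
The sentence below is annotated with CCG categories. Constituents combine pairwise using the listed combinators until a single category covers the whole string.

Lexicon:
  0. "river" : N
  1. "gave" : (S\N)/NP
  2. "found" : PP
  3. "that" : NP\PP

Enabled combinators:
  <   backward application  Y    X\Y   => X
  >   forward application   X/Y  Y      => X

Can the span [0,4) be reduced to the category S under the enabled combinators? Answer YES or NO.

[0,4] S   <
  [0,1] "river" : N
  [1,4] S\N   >
    [1,2] "gave" : (S\N)/NP
    [2,4] NP   <
      [2,3] "found" : PP
      [3,4] "that" : NP\PP

YES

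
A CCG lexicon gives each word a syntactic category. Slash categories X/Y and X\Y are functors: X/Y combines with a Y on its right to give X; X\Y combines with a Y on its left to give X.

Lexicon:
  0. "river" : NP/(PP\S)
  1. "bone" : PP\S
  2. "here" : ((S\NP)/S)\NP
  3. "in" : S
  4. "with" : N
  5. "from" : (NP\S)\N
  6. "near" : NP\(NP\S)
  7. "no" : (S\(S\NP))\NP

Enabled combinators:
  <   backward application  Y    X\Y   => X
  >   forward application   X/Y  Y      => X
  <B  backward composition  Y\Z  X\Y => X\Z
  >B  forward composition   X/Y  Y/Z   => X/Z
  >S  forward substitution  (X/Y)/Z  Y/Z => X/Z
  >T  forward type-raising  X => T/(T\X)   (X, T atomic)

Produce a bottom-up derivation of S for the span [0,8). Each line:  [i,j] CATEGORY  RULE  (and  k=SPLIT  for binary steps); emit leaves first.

[0,1] NP/(PP\S)  lex  "river"
[1,2] PP\S  lex  "bone"
[0,2] NP  >  k=1
[2,3] ((S\NP)/S)\NP  lex  "here"
[0,3] (S\NP)/S  <  k=2
[3,4] S  lex  "in"
[0,4] S\NP  >  k=3
[4,5] N  lex  "with"
[5,6] (NP\S)\N  lex  "from"
[4,6] NP\S  <  k=5
[6,7] NP\(NP\S)  lex  "near"
[4,7] NP  <  k=6
[7,8] (S\(S\NP))\NP  lex  "no"
[4,8] S\(S\NP)  <  k=7
[0,8] S  <  k=4

[0,8] S   <
  [0,4] S\NP   >
    [0,3] (S\NP)/S   <
      [0,2] NP   >
        [0,1] "river" : NP/(PP\S)
        [1,2] "bone" : PP\S
      [2,3] "here" : ((S\NP)/S)\NP
    [3,4] "in" : S
  [4,8] S\(S\NP)   <
    [4,7] NP   <
      [4,6] NP\S   <
        [4,5] "with" : N
        [5,6] "from" : (NP\S)\N
      [6,7] "near" : NP\(NP\S)
    [7,8] "no" : (S\(S\NP))\NP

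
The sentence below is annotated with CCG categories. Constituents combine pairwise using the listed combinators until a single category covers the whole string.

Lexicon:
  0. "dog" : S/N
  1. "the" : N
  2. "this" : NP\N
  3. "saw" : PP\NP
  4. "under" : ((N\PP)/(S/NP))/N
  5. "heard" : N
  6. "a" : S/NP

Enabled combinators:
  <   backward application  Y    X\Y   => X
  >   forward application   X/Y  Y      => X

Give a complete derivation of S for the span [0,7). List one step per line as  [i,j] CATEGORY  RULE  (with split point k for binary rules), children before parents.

[0,1] S/N  lex  "dog"
[1,2] N  lex  "the"
[2,3] NP\N  lex  "this"
[1,3] NP  <  k=2
[3,4] PP\NP  lex  "saw"
[1,4] PP  <  k=3
[4,5] ((N\PP)/(S/NP))/N  lex  "under"
[5,6] N  lex  "heard"
[4,6] (N\PP)/(S/NP)  >  k=5
[6,7] S/NP  lex  "a"
[4,7] N\PP  >  k=6
[1,7] N  <  k=4
[0,7] S  >  k=1

[0,7] S   >
  [0,1] "dog" : S/N
  [1,7] N   <
    [1,4] PP   <
      [1,3] NP   <
        [1,2] "the" : N
        [2,3] "this" : NP\N
      [3,4] "saw" : PP\NP
    [4,7] N\PP   >
      [4,6] (N\PP)/(S/NP)   >
        [4,5] "under" : ((N\PP)/(S/NP))/N
        [5,6] "heard" : N
      [6,7] "a" : S/NP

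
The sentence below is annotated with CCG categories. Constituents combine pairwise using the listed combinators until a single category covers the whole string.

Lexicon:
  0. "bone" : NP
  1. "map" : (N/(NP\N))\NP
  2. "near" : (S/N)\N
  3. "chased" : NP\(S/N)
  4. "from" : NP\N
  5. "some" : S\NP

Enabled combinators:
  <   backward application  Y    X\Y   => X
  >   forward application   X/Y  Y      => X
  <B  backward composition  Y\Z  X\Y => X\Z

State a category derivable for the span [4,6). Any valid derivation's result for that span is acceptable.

[0,6] S   <
  [0,4] N   >
    [0,2] N/(NP\N)   <
      [0,1] "bone" : NP
      [1,2] "map" : (N/(NP\N))\NP
    [2,4] NP\N   <B
      [2,3] "near" : (S/N)\N
      [3,4] "chased" : NP\(S/N)
  [4,6] S\N   <B
    [4,5] "from" : NP\N
    [5,6] "some" : S\NP

S\N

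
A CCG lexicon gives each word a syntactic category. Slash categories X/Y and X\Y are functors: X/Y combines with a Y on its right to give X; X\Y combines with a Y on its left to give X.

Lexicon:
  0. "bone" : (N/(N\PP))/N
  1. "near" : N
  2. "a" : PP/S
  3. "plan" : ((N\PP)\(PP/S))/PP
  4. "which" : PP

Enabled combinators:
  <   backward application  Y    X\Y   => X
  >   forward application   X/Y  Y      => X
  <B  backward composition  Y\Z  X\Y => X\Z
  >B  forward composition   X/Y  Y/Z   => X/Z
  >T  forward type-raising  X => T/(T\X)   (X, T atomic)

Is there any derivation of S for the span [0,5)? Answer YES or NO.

(N/(N\PP))/N N PP/S ((N\PP)\(PP/S))/PP PP
CKY chart[0,5] = {N, N/(N\N), NP/(NP\N), PP/(PP\N), S/(S\N)}; S ∉ chart

NO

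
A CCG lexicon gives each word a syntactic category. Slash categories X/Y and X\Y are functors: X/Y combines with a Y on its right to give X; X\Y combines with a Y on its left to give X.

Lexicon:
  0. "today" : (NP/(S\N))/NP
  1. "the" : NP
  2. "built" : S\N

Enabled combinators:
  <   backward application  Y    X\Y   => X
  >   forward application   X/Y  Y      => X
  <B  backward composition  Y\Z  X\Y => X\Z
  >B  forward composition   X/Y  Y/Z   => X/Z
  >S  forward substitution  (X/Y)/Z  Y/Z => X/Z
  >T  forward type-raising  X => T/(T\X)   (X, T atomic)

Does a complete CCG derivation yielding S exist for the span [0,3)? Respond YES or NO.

(NP/(S\N))/NP NP S\N
CKY chart[0,3] = {N/(N\NP), NP, NP/(NP\NP), PP/(PP\NP), S/(S\NP)}; S ∉ chart

NO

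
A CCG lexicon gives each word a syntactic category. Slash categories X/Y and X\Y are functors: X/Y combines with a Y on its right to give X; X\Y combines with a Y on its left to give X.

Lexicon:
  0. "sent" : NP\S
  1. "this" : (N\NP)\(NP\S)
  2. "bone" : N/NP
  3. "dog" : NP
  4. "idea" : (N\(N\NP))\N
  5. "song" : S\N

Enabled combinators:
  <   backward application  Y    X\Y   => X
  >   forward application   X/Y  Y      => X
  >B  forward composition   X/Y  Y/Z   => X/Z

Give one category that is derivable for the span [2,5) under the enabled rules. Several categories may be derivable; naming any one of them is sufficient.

N\(N\NP)

[0,6] S   <
  [0,5] N   <
    [0,2] N\NP   <
      [0,1] "sent" : NP\S
      [1,2] "this" : (N\NP)\(NP\S)
    [2,5] N\(N\NP)   <
      [2,4] N   >
        [2,3] "bone" : N/NP
        [3,4] "dog" : NP
      [4,5] "idea" : (N\(N\NP))\N
  [5,6] "song" : S\N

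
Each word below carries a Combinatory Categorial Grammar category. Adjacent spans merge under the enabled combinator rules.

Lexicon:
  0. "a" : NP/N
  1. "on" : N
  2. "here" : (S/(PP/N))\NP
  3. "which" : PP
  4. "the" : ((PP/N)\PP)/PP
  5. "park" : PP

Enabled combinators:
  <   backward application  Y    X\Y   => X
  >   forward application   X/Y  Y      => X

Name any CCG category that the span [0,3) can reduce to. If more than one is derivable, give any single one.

[0,6] S   >
  [0,3] S/(PP/N)   <
    [0,2] NP   >
      [0,1] "a" : NP/N
      [1,2] "on" : N
    [2,3] "here" : (S/(PP/N))\NP
  [3,6] PP/N   <
    [3,4] "which" : PP
    [4,6] (PP/N)\PP   >
      [4,5] "the" : ((PP/N)\PP)/PP
      [5,6] "park" : PP

S/(PP/N)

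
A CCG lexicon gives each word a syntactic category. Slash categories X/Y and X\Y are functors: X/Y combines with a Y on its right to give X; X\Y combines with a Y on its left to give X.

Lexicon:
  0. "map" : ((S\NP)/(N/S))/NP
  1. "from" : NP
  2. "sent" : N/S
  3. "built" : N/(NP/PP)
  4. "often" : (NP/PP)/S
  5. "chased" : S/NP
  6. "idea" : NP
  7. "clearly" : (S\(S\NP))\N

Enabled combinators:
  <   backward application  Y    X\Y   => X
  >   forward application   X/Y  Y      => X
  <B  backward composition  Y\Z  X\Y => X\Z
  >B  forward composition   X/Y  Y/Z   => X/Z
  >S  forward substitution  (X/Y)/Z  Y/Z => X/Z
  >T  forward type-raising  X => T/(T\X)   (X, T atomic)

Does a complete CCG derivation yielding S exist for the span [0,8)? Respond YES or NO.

YES

[0,8] S   <
  [0,3] S\NP   >
    [0,2] (S\NP)/(N/S)   >
      [0,1] "map" : ((S\NP)/(N/S))/NP
      [1,2] "from" : NP
    [2,3] "sent" : N/S
  [3,8] S\(S\NP)   <
    [3,7] N   >
      [3,5] N/S   >B
        [3,4] "built" : N/(NP/PP)
        [4,5] "often" : (NP/PP)/S
      [5,7] S   >
        [5,6] "chased" : S/NP
        [6,7] "idea" : NP
    [7,8] "clearly" : (S\(S\NP))\N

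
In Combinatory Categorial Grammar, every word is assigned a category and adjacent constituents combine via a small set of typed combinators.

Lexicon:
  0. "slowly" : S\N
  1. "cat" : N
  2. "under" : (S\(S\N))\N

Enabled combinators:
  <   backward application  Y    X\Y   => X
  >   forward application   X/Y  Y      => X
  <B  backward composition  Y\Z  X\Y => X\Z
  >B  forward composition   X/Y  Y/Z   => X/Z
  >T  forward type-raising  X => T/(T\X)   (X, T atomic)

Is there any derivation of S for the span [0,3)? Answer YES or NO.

YES

[0,3] S   <
  [0,1] "slowly" : S\N
  [1,3] S\(S\N)   <
    [1,2] "cat" : N
    [2,3] "under" : (S\(S\N))\N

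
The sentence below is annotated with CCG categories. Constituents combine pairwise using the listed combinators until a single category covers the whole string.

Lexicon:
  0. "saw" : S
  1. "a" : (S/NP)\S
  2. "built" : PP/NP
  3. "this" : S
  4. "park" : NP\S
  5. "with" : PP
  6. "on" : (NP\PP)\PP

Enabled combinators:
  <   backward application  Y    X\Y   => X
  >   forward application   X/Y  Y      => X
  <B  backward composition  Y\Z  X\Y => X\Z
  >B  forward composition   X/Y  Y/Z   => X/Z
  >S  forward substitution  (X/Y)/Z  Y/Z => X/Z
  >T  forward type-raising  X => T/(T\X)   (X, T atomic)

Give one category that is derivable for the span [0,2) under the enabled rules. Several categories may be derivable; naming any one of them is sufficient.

S/NP

[0,7] S   >
  [0,2] S/NP   <
    [0,1] "saw" : S
    [1,2] "a" : (S/NP)\S
  [2,7] NP   <
    [2,5] PP   >
      [2,3] "built" : PP/NP
      [3,5] NP   <
        [3,4] "this" : S
        [4,5] "park" : NP\S
    [5,7] NP\PP   <
      [5,6] "with" : PP
      [6,7] "on" : (NP\PP)\PP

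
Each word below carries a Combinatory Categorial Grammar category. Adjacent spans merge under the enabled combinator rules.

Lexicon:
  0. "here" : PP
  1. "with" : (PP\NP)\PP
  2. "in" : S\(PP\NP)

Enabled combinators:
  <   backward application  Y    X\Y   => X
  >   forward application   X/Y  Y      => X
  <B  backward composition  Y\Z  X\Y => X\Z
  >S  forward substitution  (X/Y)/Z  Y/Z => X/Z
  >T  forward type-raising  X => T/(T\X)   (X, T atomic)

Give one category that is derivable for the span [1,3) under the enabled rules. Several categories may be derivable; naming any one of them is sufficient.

S\PP

[0,3] S   <
  [0,1] "here" : PP
  [1,3] S\PP   <B
    [1,2] "with" : (PP\NP)\PP
    [2,3] "in" : S\(PP\NP)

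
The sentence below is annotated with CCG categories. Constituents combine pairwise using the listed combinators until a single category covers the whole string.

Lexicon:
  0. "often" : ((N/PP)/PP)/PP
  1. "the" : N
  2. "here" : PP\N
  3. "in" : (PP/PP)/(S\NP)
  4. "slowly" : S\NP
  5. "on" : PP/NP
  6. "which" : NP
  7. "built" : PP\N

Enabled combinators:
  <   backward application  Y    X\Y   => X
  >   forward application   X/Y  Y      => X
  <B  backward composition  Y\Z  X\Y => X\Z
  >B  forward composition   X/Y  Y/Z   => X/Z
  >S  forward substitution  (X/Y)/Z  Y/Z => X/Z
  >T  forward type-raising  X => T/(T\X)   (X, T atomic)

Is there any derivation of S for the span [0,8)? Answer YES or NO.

NO

((N/PP)/PP)/PP N PP\N (PP/PP)/(S\NP) S\NP PP/NP NP PP\N
CKY chart[0,8] = {N/(N\PP), NP/(NP\PP), PP, PP/(PP\PP), S/(S\PP)}; S ∉ chart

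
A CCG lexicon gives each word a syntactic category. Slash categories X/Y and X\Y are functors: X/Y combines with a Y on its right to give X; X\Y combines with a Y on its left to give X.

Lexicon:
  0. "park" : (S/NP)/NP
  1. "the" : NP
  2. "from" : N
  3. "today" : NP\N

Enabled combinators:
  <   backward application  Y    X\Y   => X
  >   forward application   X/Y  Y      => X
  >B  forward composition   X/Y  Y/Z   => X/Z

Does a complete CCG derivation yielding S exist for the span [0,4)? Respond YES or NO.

YES

[0,4] S   >
  [0,2] S/NP   >
    [0,1] "park" : (S/NP)/NP
    [1,2] "the" : NP
  [2,4] NP   <
    [2,3] "from" : N
    [3,4] "today" : NP\N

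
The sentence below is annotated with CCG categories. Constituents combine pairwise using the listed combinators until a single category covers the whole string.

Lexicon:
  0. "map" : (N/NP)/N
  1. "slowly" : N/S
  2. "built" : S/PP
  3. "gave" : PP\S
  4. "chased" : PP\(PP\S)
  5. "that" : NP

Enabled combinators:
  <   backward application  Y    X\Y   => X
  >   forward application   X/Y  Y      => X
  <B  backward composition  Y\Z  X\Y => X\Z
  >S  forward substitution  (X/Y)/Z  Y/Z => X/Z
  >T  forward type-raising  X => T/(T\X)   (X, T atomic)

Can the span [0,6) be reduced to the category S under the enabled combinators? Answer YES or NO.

NO

(N/NP)/N N/S S/PP PP\S PP\(PP\S) NP
CKY chart[0,6] = {N, N/(N\N), NP/(NP\N), PP/(PP\N), S/(S\N)}; S ∉ chart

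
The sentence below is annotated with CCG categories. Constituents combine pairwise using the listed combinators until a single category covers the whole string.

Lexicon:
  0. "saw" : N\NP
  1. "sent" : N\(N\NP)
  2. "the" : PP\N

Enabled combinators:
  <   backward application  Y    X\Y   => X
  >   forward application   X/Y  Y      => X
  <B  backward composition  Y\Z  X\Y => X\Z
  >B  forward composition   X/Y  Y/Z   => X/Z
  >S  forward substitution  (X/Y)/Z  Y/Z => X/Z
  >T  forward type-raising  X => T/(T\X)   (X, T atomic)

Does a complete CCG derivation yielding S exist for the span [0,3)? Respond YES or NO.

N\NP N\(N\NP) PP\N
CKY chart[0,3] = {N/(N\PP), NP/(NP\PP), PP, PP/(PP\PP), S/(S\PP)}; S ∉ chart

NO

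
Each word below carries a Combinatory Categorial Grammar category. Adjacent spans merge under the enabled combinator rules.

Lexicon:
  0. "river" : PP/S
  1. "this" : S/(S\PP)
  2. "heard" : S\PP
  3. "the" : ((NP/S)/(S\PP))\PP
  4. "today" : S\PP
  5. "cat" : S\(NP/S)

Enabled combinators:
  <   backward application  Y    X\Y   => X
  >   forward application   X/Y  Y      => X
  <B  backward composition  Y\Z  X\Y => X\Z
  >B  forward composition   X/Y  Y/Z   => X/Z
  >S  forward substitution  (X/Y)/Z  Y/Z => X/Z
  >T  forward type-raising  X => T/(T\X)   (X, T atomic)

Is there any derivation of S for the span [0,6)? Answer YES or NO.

YES

[0,6] S   <
  [0,5] NP/S   >
    [0,4] (NP/S)/(S\PP)   <
      [0,3] PP   >
        [0,1] "river" : PP/S
        [1,3] S   >
          [1,2] "this" : S/(S\PP)
          [2,3] "heard" : S\PP
      [3,4] "the" : ((NP/S)/(S\PP))\PP
    [4,5] "today" : S\PP
  [5,6] "cat" : S\(NP/S)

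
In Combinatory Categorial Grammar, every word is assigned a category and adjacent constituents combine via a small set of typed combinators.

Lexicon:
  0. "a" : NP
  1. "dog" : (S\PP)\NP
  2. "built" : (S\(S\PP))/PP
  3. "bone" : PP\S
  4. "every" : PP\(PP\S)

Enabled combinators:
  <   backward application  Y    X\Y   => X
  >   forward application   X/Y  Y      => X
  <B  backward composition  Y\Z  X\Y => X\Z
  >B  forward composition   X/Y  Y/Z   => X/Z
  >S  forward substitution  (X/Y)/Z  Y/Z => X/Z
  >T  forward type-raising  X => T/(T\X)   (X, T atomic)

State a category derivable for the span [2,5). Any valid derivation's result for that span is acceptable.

S\(S\PP)

[0,5] S   <
  [0,2] S\PP   <
    [0,1] "a" : NP
    [1,2] "dog" : (S\PP)\NP
  [2,5] S\(S\PP)   >
    [2,3] "built" : (S\(S\PP))/PP
    [3,5] PP   <
      [3,4] "bone" : PP\S
      [4,5] "every" : PP\(PP\S)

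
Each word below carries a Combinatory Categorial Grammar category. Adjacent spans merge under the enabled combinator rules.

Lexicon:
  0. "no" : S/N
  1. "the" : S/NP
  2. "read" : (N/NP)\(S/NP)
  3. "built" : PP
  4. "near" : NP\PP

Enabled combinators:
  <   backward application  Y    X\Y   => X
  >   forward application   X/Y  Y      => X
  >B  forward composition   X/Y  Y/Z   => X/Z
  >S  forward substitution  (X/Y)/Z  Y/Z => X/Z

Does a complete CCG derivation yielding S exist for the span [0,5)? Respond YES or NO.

YES

[0,5] S   >
  [0,3] S/NP   >B
    [0,1] "no" : S/N
    [1,3] N/NP   <
      [1,2] "the" : S/NP
      [2,3] "read" : (N/NP)\(S/NP)
  [3,5] NP   <
    [3,4] "built" : PP
    [4,5] "near" : NP\PP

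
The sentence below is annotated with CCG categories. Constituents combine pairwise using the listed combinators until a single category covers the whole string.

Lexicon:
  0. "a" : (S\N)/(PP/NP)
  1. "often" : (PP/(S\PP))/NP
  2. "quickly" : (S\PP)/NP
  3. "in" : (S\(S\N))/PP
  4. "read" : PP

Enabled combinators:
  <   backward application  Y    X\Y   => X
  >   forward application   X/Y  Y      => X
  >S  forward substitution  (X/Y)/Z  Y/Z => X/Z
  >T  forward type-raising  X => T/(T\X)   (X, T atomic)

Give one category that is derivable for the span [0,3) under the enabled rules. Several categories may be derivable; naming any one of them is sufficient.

S\N

[0,5] S   <
  [0,3] S\N   >
    [0,1] "a" : (S\N)/(PP/NP)
    [1,3] PP/NP   >S
      [1,2] "often" : (PP/(S\PP))/NP
      [2,3] "quickly" : (S\PP)/NP
  [3,5] S\(S\N)   >
    [3,4] "in" : (S\(S\N))/PP
    [4,5] "read" : PP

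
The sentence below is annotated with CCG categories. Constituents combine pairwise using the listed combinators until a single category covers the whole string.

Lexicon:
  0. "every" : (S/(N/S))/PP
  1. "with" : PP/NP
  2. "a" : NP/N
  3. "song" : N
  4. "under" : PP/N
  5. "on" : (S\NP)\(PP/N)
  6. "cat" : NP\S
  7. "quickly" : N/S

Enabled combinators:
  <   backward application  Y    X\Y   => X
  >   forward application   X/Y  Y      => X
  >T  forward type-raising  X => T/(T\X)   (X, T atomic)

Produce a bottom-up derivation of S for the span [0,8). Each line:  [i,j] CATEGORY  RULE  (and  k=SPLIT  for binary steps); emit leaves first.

[0,8] S   >
  [0,7] S/(N/S)   >
    [0,1] "every" : (S/(N/S))/PP
    [1,7] PP   >
      [1,2] "with" : PP/NP
      [2,7] NP   <
        [2,6] S   <
          [2,4] NP   >
            [2,3] "a" : NP/N
            [3,4] "song" : N
          [4,6] S\NP   <
            [4,5] "under" : PP/N
            [5,6] "on" : (S\NP)\(PP/N)
        [6,7] "cat" : NP\S
  [7,8] "quickly" : N/S

[0,1] (S/(N/S))/PP  lex  "every"
[1,2] PP/NP  lex  "with"
[2,3] NP/N  lex  "a"
[3,4] N  lex  "song"
[2,4] NP  >  k=3
[4,5] PP/N  lex  "under"
[5,6] (S\NP)\(PP/N)  lex  "on"
[4,6] S\NP  <  k=5
[2,6] S  <  k=4
[6,7] NP\S  lex  "cat"
[2,7] NP  <  k=6
[1,7] PP  >  k=2
[0,7] S/(N/S)  >  k=1
[7,8] N/S  lex  "quickly"
[0,8] S  >  k=7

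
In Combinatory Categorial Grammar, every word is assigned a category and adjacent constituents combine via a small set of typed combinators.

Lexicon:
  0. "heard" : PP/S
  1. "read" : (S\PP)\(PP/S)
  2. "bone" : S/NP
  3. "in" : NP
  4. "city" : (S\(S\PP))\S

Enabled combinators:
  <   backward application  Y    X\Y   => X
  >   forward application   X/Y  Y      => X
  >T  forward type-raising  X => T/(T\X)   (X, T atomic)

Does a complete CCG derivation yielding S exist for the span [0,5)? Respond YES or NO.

YES

[0,5] S   <
  [0,2] S\PP   <
    [0,1] "heard" : PP/S
    [1,2] "read" : (S\PP)\(PP/S)
  [2,5] S\(S\PP)   <
    [2,4] S   >
      [2,3] "bone" : S/NP
      [3,4] "in" : NP
    [4,5] "city" : (S\(S\PP))\S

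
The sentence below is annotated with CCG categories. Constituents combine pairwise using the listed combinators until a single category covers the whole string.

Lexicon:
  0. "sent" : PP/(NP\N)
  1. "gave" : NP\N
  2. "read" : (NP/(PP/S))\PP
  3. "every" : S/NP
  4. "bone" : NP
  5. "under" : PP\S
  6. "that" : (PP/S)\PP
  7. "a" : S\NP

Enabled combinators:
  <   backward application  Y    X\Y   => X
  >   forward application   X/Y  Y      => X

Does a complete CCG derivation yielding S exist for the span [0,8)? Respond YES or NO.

YES

[0,8] S   <
  [0,7] NP   >
    [0,3] NP/(PP/S)   <
      [0,2] PP   >
        [0,1] "sent" : PP/(NP\N)
        [1,2] "gave" : NP\N
      [2,3] "read" : (NP/(PP/S))\PP
    [3,7] PP/S   <
      [3,6] PP   <
        [3,5] S   >
          [3,4] "every" : S/NP
          [4,5] "bone" : NP
        [5,6] "under" : PP\S
      [6,7] "that" : (PP/S)\PP
  [7,8] "a" : S\NP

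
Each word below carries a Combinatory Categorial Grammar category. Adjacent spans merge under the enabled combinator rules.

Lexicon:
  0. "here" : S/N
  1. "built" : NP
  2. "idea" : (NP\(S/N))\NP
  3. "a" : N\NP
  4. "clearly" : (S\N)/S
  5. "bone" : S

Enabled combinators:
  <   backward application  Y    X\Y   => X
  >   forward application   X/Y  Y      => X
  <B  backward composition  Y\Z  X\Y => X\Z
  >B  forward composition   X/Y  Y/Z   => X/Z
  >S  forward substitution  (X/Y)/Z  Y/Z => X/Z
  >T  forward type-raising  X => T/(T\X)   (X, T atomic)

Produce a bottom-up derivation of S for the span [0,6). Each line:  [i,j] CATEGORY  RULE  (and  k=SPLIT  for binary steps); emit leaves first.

[0,6] S   <
  [0,3] NP   <
    [0,1] "here" : S/N
    [1,3] NP\(S/N)   <
      [1,2] "built" : NP
      [2,3] "idea" : (NP\(S/N))\NP
  [3,6] S\NP   <B
    [3,4] "a" : N\NP
    [4,6] S\N   >
      [4,5] "clearly" : (S\N)/S
      [5,6] "bone" : S

[0,1] S/N  lex  "here"
[1,2] NP  lex  "built"
[2,3] (NP\(S/N))\NP  lex  "idea"
[1,3] NP\(S/N)  <  k=2
[0,3] NP  <  k=1
[3,4] N\NP  lex  "a"
[4,5] (S\N)/S  lex  "clearly"
[5,6] S  lex  "bone"
[4,6] S\N  >  k=5
[3,6] S\NP  <B  k=4
[0,6] S  <  k=3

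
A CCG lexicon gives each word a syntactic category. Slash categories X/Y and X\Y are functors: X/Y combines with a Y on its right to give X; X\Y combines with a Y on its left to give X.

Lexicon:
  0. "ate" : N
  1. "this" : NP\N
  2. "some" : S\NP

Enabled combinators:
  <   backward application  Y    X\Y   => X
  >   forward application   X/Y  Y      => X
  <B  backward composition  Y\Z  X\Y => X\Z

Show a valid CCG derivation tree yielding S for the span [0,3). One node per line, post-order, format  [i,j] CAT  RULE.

[0,3] S   <
  [0,1] "ate" : N
  [1,3] S\N   <B
    [1,2] "this" : NP\N
    [2,3] "some" : S\NP

[0,1] N  lex  "ate"
[1,2] NP\N  lex  "this"
[2,3] S\NP  lex  "some"
[1,3] S\N  <B  k=2
[0,3] S  <  k=1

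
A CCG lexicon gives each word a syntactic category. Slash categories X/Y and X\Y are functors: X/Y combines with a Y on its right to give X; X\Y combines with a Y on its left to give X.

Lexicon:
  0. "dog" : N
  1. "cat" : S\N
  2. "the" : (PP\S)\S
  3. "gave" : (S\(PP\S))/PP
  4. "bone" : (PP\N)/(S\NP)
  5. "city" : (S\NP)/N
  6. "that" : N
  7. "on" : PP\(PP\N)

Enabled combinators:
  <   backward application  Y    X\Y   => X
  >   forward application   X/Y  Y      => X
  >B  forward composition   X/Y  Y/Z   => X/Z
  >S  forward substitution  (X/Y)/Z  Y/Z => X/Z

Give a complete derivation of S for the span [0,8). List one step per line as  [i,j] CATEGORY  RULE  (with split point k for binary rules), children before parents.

[0,8] S   <
  [0,3] PP\S   <
    [0,2] S   <
      [0,1] "dog" : N
      [1,2] "cat" : S\N
    [2,3] "the" : (PP\S)\S
  [3,8] S\(PP\S)   >
    [3,4] "gave" : (S\(PP\S))/PP
    [4,8] PP   <
      [4,7] PP\N   >
        [4,5] "bone" : (PP\N)/(S\NP)
        [5,7] S\NP   >
          [5,6] "city" : (S\NP)/N
          [6,7] "that" : N
      [7,8] "on" : PP\(PP\N)

[0,1] N  lex  "dog"
[1,2] S\N  lex  "cat"
[0,2] S  <  k=1
[2,3] (PP\S)\S  lex  "the"
[0,3] PP\S  <  k=2
[3,4] (S\(PP\S))/PP  lex  "gave"
[4,5] (PP\N)/(S\NP)  lex  "bone"
[5,6] (S\NP)/N  lex  "city"
[6,7] N  lex  "that"
[5,7] S\NP  >  k=6
[4,7] PP\N  >  k=5
[7,8] PP\(PP\N)  lex  "on"
[4,8] PP  <  k=7
[3,8] S\(PP\S)  >  k=4
[0,8] S  <  k=3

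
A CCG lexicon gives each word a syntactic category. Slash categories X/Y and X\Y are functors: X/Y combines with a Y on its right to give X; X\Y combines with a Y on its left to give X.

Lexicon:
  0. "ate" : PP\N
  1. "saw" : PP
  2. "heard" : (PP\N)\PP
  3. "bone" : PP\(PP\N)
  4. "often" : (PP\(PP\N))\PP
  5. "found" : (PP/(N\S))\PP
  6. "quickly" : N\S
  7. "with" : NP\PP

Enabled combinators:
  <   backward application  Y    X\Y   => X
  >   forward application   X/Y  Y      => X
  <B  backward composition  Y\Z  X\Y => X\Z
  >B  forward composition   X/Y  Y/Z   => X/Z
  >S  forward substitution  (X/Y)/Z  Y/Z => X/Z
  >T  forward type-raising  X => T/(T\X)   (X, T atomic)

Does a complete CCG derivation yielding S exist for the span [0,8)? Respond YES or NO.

PP\N PP (PP\N)\PP PP\(PP\N) (PP\(PP\N))\PP (PP/(N\S))\PP N\S NP\PP
CKY chart[0,8] = {N/(N\NP), NP, NP/(NP\NP), PP/(PP\NP), S/(S\NP)}; S ∉ chart

NO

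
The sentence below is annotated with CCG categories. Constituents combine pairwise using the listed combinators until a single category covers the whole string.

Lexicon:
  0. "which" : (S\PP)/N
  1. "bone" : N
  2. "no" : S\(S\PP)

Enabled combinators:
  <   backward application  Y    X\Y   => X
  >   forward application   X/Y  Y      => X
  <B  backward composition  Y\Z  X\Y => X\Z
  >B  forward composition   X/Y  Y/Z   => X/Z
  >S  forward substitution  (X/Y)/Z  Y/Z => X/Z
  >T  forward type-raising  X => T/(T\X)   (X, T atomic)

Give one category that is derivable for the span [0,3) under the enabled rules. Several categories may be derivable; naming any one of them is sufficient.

S

[0,3] S   <
  [0,2] S\PP   >
    [0,1] "which" : (S\PP)/N
    [1,2] "bone" : N
  [2,3] "no" : S\(S\PP)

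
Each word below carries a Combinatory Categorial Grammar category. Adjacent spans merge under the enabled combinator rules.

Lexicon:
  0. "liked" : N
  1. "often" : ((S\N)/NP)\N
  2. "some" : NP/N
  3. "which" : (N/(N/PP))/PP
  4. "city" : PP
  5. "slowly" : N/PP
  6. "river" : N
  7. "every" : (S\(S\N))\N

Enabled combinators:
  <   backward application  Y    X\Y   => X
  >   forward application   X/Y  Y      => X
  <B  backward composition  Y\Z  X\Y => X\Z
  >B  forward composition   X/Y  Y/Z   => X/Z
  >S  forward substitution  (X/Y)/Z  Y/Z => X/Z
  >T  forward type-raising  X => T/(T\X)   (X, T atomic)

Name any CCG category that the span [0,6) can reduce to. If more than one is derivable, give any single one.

[0,8] S   <
  [0,6] S\N   >
    [0,2] (S\N)/NP   <
      [0,1] "liked" : N
      [1,2] "often" : ((S\N)/NP)\N
    [2,6] NP   >
      [2,3] "some" : NP/N
      [3,6] N   >
        [3,5] N/(N/PP)   >
          [3,4] "which" : (N/(N/PP))/PP
          [4,5] "city" : PP
        [5,6] "slowly" : N/PP
  [6,8] S\(S\N)   <
    [6,7] "river" : N
    [7,8] "every" : (S\(S\N))\N

S\N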